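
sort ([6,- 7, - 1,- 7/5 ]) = [ - 7,-7/5,-1, 6 ] 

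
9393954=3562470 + 5831484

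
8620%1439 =1425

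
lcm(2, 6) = 6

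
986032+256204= 1242236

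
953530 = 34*28045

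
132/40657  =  132/40657= 0.00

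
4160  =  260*16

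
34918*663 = 23150634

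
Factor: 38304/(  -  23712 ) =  - 3^1 * 7^1 *13^ (-1 )  =  -21/13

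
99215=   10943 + 88272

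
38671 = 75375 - 36704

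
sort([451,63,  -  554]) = [ - 554,  63,451 ] 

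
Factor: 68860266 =2^1*3^1 * 11476711^1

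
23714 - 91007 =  - 67293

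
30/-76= -15/38 = -0.39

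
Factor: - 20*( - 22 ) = 440=2^3*5^1 * 11^1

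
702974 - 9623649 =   -  8920675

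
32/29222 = 16/14611 = 0.00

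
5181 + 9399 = 14580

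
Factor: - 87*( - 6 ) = 522 = 2^1*3^2*29^1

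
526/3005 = 526/3005  =  0.18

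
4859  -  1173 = 3686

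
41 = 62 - 21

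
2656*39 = 103584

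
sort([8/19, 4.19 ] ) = [8/19,4.19 ]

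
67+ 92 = 159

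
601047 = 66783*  9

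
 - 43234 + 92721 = 49487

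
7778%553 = 36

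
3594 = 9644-6050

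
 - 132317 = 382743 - 515060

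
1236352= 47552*26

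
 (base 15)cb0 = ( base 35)2BU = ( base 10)2865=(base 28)3i9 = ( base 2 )101100110001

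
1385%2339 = 1385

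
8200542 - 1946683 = 6253859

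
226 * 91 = 20566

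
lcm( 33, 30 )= 330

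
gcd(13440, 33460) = 140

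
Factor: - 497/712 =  - 2^ (-3 )*7^1*71^1*89^ ( - 1 ) 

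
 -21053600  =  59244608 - 80298208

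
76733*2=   153466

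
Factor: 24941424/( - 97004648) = -2^1*3^1*  13^( - 2)*59^1* 157^(-1 )*457^( - 1 )*8807^1=- 3117678/12125581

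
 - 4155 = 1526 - 5681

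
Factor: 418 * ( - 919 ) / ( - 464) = 2^( - 3 ) * 11^1 * 19^1 * 29^(  -  1)*919^1=192071/232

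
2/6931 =2/6931 = 0.00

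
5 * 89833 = 449165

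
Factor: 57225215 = 5^1*11445043^1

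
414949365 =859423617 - 444474252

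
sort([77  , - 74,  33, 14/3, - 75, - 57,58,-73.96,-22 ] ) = [ - 75, - 74,  -  73.96,  -  57, - 22,14/3,33, 58,77 ]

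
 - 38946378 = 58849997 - 97796375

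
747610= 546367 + 201243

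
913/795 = 913/795 = 1.15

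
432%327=105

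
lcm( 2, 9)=18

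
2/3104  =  1/1552 = 0.00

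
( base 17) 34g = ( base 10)951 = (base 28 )15R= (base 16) 3B7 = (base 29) 13n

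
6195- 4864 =1331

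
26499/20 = 26499/20 = 1324.95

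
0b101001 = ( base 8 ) 51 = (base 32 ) 19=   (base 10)41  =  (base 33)18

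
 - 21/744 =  - 1 + 241/248  =  - 0.03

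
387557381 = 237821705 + 149735676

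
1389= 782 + 607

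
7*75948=531636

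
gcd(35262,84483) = 27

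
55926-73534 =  - 17608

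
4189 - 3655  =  534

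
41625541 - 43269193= -1643652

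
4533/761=5 + 728/761= 5.96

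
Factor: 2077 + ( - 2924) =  - 847 = - 7^1*11^2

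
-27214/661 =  - 27214/661 = - 41.17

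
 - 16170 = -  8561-7609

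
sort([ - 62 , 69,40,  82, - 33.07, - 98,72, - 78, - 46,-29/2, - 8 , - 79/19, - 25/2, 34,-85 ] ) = [ - 98, - 85 , - 78 ,  -  62, - 46,-33.07, - 29/2, - 25/2, -8, - 79/19,  34,40, 69,72, 82]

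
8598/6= 1433 = 1433.00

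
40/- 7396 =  - 10/1849 = -0.01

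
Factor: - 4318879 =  - 4318879^1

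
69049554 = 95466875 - 26417321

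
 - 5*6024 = - 30120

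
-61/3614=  - 1 + 3553/3614 = - 0.02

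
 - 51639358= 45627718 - 97267076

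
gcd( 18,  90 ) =18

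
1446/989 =1  +  457/989 = 1.46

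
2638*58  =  153004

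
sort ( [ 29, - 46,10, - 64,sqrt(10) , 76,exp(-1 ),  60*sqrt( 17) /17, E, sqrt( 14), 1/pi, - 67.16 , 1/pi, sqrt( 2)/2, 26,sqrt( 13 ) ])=[- 67.16, -64, - 46, 1/pi, 1/pi, exp(  -  1 ), sqrt( 2 ) /2,E, sqrt ( 10), sqrt( 13 ), sqrt( 14), 10, 60*sqrt(17 ) /17, 26, 29, 76]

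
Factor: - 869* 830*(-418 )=2^2*5^1*11^2*19^1*79^1*83^1=301490860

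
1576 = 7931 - 6355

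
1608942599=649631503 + 959311096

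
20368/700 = 29 + 17/175 = 29.10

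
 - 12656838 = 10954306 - 23611144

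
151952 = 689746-537794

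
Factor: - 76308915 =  - 3^1*5^1 * 139^1*36599^1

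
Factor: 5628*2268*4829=61638824016 = 2^4*3^5*7^2* 11^1 *67^1*439^1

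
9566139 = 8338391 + 1227748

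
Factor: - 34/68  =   - 1/2 = - 2^( - 1) 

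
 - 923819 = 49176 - 972995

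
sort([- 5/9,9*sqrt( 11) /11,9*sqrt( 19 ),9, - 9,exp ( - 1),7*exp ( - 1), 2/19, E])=[ - 9, - 5/9, 2/19,exp( - 1), 7*exp(  -  1) , 9*sqrt( 11 ) /11, E,9, 9*sqrt( 19 ) ] 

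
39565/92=430 + 5/92 = 430.05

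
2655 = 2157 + 498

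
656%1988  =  656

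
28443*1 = 28443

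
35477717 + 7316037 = 42793754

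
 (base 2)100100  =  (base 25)1b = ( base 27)19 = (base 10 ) 36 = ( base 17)22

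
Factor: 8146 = 2^1*4073^1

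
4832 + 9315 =14147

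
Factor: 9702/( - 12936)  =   -2^( - 2)*3^1 = - 3/4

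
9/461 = 9/461 = 0.02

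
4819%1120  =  339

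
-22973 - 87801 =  - 110774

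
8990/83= 8990/83 = 108.31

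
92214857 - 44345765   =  47869092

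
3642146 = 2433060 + 1209086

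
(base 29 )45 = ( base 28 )49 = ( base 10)121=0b1111001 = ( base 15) 81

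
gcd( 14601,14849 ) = 31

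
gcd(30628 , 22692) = 124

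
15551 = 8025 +7526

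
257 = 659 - 402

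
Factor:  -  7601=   -  11^1*691^1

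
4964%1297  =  1073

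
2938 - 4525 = - 1587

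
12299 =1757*7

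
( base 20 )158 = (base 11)422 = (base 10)508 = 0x1FC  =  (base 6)2204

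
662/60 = 11  +  1/30 = 11.03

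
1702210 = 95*17918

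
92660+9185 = 101845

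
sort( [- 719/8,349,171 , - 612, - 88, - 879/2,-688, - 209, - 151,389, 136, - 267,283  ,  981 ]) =[ - 688, - 612, - 879/2, - 267, - 209,  -  151,- 719/8, - 88,136,171,283, 349,389,981 ]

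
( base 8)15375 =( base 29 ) 867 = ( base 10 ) 6909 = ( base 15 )20a9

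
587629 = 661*889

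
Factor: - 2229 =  - 3^1*743^1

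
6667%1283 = 252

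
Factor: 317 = 317^1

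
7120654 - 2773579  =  4347075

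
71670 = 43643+28027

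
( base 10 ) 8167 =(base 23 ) fa2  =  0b1111111100111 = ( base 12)4887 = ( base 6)101451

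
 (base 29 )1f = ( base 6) 112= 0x2c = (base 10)44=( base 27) 1h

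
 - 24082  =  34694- 58776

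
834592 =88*9484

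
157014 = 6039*26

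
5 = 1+4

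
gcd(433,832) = 1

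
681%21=9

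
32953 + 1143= 34096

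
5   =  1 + 4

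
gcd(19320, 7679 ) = 7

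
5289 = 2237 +3052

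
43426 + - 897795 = -854369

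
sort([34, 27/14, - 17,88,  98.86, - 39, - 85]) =[ - 85, - 39, - 17, 27/14, 34,88,98.86]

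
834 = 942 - 108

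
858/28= 429/14 = 30.64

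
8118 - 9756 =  - 1638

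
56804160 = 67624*840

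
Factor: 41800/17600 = 2^(  -  3 )*19^1 =19/8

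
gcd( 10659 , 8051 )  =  1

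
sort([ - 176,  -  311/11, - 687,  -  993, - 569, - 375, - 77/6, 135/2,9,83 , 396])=[ - 993, - 687, - 569 , - 375,-176,-311/11,-77/6,9, 135/2,83, 396 ]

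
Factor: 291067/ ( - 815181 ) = - 3^( - 1) *7^1*43^1*281^( - 1) = - 301/843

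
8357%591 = 83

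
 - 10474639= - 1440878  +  -9033761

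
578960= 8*72370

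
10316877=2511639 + 7805238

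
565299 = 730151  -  164852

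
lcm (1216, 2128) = 8512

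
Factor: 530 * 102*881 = 2^2 * 3^1*5^1*17^1*53^1* 881^1 = 47626860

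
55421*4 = 221684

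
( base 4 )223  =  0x2B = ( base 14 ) 31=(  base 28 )1f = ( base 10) 43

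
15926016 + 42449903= 58375919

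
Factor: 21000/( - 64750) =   -  12/37 = -  2^2*3^1*37^( - 1 ) 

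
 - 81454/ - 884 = 92 + 63/442 = 92.14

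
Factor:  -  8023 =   -  71^1*113^1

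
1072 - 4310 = -3238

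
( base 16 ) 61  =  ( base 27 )3G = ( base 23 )45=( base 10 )97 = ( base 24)41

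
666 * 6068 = 4041288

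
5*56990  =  284950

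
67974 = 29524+38450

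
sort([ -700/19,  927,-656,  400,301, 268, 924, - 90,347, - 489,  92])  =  [ - 656 , - 489, - 90, - 700/19, 92, 268,  301,  347,400,924,  927]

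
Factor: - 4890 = -2^1 * 3^1*5^1*163^1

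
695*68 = 47260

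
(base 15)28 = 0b100110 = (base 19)20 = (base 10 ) 38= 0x26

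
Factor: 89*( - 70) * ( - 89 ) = 2^1* 5^1*7^1*  89^2 = 554470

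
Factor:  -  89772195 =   -  3^1*5^1*53^1*112921^1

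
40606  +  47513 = 88119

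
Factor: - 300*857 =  - 2^2 * 3^1*5^2 * 857^1 =- 257100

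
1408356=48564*29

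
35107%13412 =8283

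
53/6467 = 53/6467= 0.01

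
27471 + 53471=80942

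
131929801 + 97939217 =229869018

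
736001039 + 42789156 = 778790195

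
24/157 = 24/157 = 0.15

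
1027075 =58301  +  968774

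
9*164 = 1476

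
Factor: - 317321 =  - 317321^1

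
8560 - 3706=4854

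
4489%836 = 309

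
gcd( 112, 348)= 4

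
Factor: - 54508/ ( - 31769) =2^2*13627^1*  31769^( - 1 ) 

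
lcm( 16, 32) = 32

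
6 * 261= 1566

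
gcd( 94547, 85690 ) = 1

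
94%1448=94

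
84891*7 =594237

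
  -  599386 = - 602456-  - 3070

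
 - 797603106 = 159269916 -956873022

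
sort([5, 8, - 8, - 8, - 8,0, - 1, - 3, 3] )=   [ - 8,  -  8, - 8, - 3, - 1, 0,3,5,8]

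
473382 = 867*546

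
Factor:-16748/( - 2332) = 79/11 = 11^( - 1)*79^1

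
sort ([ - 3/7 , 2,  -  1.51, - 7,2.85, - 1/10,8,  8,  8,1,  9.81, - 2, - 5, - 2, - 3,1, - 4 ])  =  [ - 7, - 5,-4, - 3, - 2, - 2, - 1.51, - 3/7, - 1/10,1,1,2 , 2.85 , 8,8,8,9.81 ] 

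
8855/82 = 8855/82 = 107.99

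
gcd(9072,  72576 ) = 9072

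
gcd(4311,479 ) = 479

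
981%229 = 65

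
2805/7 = 400 + 5/7 = 400.71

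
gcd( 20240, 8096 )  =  4048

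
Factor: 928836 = 2^2*3^2*25801^1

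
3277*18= 58986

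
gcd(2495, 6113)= 1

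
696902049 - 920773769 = -223871720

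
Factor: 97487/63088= 2^(-4)*13^1 * 3943^( - 1 ) * 7499^1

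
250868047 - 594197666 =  - 343329619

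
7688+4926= 12614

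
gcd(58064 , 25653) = 1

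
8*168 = 1344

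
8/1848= 1/231=0.00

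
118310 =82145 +36165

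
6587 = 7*941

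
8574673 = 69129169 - 60554496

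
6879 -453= 6426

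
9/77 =9/77 = 0.12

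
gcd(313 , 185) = 1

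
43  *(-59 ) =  - 2537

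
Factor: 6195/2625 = 59/25=5^(- 2)*59^1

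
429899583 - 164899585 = 264999998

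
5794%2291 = 1212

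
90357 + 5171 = 95528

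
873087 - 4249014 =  - 3375927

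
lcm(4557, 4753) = 442029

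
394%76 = 14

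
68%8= 4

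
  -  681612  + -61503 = - 743115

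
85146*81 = 6896826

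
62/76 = 31/38 = 0.82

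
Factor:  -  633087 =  - 3^2 * 7^1 * 13^1*773^1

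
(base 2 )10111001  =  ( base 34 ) 5f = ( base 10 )185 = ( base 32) 5P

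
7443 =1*7443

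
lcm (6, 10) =30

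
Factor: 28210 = 2^1*5^1*7^1*13^1 *31^1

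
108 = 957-849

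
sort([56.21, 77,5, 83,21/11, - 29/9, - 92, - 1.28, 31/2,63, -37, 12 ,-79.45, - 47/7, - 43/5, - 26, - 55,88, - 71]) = [ - 92, - 79.45 , - 71, - 55, - 37, -26,- 43/5, - 47/7, - 29/9, - 1.28,21/11,5, 12, 31/2,56.21,63,77,83,88 ]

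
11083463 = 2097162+8986301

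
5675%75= 50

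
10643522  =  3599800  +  7043722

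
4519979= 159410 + 4360569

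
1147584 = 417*2752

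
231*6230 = 1439130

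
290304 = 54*5376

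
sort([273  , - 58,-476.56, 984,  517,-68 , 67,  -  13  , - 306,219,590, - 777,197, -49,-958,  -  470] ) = [ - 958,-777,-476.56, - 470, - 306, - 68 , - 58,-49,-13, 67,197, 219, 273 , 517, 590, 984]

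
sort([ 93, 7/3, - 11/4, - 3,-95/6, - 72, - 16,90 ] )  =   [ - 72, - 16,-95/6, - 3,-11/4, 7/3,90, 93] 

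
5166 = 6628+  -  1462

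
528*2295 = 1211760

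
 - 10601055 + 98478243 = 87877188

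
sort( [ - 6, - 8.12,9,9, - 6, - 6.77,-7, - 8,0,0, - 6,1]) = [ - 8.12, -8, - 7, - 6.77,  -  6, - 6, - 6,0, 0,1,9,9]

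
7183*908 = 6522164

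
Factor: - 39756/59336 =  - 2^( - 1)*3^1*3313^1*7417^( - 1 ) = - 9939/14834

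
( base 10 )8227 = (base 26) c4b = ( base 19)13f0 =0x2023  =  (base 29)9mk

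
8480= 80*106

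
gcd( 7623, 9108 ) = 99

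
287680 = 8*35960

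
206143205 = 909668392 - 703525187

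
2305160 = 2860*806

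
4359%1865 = 629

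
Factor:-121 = - 11^2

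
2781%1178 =425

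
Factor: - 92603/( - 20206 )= 2^(-1)*7^1 *10103^(-1)*13229^1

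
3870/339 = 11  +  47/113= 11.42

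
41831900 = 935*44740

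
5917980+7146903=13064883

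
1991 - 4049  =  -2058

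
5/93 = 5/93 = 0.05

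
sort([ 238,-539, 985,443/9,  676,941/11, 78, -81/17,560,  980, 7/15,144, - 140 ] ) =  [-539,- 140,-81/17, 7/15, 443/9,78,  941/11, 144,238,560,676, 980,985]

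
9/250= 9/250 = 0.04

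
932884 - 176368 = 756516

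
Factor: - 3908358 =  - 2^1*3^3* 157^1*461^1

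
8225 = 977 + 7248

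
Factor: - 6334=-2^1*3167^1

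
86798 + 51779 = 138577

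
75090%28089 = 18912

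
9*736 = 6624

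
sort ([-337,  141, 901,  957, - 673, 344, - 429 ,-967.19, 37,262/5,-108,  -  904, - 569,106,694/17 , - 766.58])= [-967.19,-904,  -  766.58,-673, - 569, - 429,  -  337, - 108, 37, 694/17,262/5,  106, 141  ,  344,901, 957 ] 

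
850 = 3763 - 2913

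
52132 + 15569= 67701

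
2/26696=1/13348 = 0.00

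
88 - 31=57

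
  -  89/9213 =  - 89/9213 = - 0.01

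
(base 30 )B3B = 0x2711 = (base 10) 10001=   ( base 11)7572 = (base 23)IKJ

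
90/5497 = 90/5497 = 0.02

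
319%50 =19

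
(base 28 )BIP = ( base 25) EG3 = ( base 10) 9153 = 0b10001111000001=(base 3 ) 110120000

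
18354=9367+8987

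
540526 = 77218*7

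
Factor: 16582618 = 2^1*13^2*71^1*691^1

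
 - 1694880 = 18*(- 94160) 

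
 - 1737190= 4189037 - 5926227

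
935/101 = 935/101 =9.26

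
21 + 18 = 39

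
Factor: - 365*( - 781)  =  5^1*11^1*71^1*73^1  =  285065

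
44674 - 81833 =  - 37159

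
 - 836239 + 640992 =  - 195247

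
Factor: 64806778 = 2^1*23^1*1408843^1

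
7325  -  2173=5152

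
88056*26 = 2289456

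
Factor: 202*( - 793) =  -2^1*13^1*61^1*101^1 = - 160186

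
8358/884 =9 +201/442 = 9.45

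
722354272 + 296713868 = 1019068140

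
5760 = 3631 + 2129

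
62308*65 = 4050020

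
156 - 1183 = -1027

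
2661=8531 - 5870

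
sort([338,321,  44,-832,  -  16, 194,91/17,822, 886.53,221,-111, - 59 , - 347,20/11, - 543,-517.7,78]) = [ - 832, - 543, - 517.7,  -  347, - 111, - 59, - 16,20/11,91/17,44,78,194, 221,321,338, 822, 886.53]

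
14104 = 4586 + 9518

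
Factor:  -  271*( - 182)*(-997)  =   - 49174034 = -2^1*7^1 * 13^1 * 271^1 * 997^1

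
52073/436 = 119 + 189/436=119.43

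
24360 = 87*280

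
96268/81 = 1188  +  40/81 = 1188.49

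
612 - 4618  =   -4006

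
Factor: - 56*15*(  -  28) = 23520 = 2^5  *  3^1*5^1*7^2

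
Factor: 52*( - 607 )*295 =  - 9311380 = - 2^2*5^1*13^1* 59^1*607^1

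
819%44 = 27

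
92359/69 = 92359/69=1338.54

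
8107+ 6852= 14959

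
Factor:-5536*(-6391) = 2^5 * 7^1*11^1*83^1*173^1 = 35380576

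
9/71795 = 9/71795 = 0.00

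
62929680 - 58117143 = 4812537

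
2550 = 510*5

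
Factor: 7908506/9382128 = 3954253/4691064 =2^(  -  3) * 3^( - 1 )*7^( - 2 )*3989^(- 1)*3954253^1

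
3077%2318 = 759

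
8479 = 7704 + 775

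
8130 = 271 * 30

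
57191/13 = 57191/13= 4399.31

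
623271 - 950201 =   -  326930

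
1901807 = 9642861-7741054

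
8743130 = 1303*6710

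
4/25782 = 2/12891 = 0.00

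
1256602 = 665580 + 591022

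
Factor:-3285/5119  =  -3^2*5^1 *73^1 * 5119^( - 1 ) 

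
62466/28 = 31233/14  =  2230.93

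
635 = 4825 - 4190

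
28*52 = 1456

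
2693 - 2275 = 418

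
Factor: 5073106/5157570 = 2536553/2578785 = 3^( - 1)*5^( - 1)*11^( - 1)*17^2 * 67^1*131^1*15629^( - 1)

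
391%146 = 99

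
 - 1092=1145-2237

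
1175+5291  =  6466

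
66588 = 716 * 93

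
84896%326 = 136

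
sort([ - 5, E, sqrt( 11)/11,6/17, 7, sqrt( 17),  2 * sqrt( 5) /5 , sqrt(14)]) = [ - 5, sqrt(11)/11,6/17, 2*sqrt( 5 )/5,  E, sqrt( 14),  sqrt( 17),7 ] 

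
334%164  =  6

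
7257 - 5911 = 1346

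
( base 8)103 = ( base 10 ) 67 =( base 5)232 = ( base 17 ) 3G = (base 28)2b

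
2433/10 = 2433/10 = 243.30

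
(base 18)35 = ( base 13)47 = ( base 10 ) 59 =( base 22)2F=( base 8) 73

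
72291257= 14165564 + 58125693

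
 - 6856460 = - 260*26371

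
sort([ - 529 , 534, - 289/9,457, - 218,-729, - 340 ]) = [-729, -529,  -  340, - 218,-289/9, 457, 534]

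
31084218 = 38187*814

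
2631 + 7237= 9868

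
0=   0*5588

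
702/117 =6 = 6.00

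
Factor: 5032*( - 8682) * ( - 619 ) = 2^4*3^1 * 17^1*37^1 * 619^1*1447^1 = 27042763056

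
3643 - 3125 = 518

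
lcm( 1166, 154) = 8162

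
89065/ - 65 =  - 1371 + 10/13 = - 1370.23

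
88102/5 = 17620+2/5= 17620.40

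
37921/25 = 37921/25 =1516.84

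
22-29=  - 7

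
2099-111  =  1988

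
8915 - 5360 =3555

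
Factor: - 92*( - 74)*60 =408480  =  2^5*3^1*5^1*  23^1*37^1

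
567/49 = 81/7 = 11.57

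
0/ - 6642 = 0/1=- 0.00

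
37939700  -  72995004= - 35055304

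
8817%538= 209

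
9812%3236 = 104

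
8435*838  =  7068530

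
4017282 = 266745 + 3750537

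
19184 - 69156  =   - 49972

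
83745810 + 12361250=96107060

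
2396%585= 56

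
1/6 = 1/6  =  0.17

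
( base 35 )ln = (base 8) 1366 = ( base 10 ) 758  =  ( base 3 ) 1001002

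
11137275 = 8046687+3090588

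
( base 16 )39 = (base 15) 3C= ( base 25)27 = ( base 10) 57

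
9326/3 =3108 + 2/3 = 3108.67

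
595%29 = 15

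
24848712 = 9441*2632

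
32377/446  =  32377/446  =  72.59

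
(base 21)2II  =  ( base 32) 17u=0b10011111110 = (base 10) 1278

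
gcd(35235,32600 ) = 5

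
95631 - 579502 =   -  483871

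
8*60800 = 486400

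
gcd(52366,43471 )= 1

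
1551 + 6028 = 7579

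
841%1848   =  841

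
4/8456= 1/2114 = 0.00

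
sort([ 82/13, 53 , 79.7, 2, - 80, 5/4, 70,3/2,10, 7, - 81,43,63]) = [ - 81, - 80,5/4 , 3/2,2,82/13, 7,10,43 , 53,63,70, 79.7]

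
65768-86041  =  -20273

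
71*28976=2057296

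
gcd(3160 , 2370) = 790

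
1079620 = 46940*23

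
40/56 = 5/7 = 0.71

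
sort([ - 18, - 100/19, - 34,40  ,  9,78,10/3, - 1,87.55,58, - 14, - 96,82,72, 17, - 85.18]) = [ - 96, - 85.18, - 34 , - 18,-14, - 100/19, - 1 , 10/3, 9, 17,40, 58,72,  78, 82,87.55] 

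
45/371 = 45/371= 0.12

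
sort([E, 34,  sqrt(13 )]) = [ E,  sqrt(13),34]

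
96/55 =1 + 41/55 = 1.75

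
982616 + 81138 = 1063754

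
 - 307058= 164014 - 471072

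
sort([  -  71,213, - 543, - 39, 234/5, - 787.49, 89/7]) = [-787.49,-543,-71, - 39, 89/7, 234/5, 213]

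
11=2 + 9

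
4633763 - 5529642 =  - 895879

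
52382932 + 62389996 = 114772928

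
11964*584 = 6986976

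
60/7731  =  20/2577 =0.01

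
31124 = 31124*1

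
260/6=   43 + 1/3 = 43.33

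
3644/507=3644/507 = 7.19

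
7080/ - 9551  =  -7080/9551 = - 0.74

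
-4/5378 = - 1 + 2687/2689 = -0.00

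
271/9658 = 271/9658  =  0.03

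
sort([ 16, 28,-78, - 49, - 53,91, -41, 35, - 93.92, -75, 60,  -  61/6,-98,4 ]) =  [ - 98, - 93.92,-78,-75, - 53, - 49, - 41, - 61/6, 4,16,28,35 , 60 , 91]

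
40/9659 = 40/9659=0.00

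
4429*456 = 2019624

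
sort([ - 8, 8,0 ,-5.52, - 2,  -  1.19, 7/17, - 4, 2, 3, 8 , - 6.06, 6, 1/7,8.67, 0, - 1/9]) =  [  -  8, - 6.06, - 5.52, - 4,-2,  -  1.19,-1/9, 0, 0,1/7,7/17, 2, 3, 6, 8, 8, 8.67]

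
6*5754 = 34524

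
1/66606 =1/66606 = 0.00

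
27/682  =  27/682  =  0.04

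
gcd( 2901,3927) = 3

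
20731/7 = 20731/7 = 2961.57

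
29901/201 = 148 + 51/67 = 148.76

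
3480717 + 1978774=5459491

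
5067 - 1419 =3648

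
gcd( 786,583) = 1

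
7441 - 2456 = 4985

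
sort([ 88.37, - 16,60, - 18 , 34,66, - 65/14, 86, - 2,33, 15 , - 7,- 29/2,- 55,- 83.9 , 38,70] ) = [ - 83.9,  -  55, - 18, - 16, - 29/2, - 7, - 65/14,  -  2,15 , 33,  34, 38,60,66,70,86,88.37] 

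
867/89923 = 867/89923 = 0.01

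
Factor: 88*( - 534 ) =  - 46992 = -2^4*3^1*11^1*89^1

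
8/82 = 4/41  =  0.10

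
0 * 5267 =0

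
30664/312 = 3833/39= 98.28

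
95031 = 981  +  94050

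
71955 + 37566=109521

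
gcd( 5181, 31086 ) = 5181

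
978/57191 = 978/57191 = 0.02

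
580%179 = 43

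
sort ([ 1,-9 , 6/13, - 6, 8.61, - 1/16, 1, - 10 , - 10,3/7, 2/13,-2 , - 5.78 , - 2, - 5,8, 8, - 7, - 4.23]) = [ - 10, - 10,-9, - 7,-6, - 5.78, - 5, - 4.23, - 2, - 2, -1/16,2/13,3/7, 6/13, 1, 1,8, 8 , 8.61] 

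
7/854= 1/122 = 0.01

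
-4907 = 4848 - 9755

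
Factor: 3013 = 23^1*131^1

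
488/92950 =244/46475 = 0.01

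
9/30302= 9/30302 = 0.00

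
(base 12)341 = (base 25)J6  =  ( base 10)481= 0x1e1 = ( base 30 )G1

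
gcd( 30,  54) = 6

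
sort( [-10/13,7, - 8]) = [ - 8,-10/13,7]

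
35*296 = 10360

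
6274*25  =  156850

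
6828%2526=1776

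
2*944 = 1888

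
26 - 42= - 16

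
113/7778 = 113/7778 = 0.01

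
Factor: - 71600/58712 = -2^1*5^2*41^(-1) = - 50/41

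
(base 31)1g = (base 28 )1j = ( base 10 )47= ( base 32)1F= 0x2F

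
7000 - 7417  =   - 417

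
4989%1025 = 889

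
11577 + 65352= 76929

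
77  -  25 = 52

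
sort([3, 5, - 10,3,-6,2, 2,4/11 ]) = [-10,-6,4/11,2, 2,3, 3, 5]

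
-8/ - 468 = 2/117= 0.02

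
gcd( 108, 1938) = 6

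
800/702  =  1  +  49/351=   1.14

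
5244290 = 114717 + 5129573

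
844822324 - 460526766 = 384295558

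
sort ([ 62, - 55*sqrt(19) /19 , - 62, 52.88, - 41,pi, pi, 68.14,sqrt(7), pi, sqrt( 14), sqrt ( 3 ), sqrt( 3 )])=[ - 62 ,  -  41, - 55*sqrt( 19) /19,sqrt (3 ),sqrt( 3), sqrt(7),pi, pi, pi,sqrt(14) , 52.88,62, 68.14]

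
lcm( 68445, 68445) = 68445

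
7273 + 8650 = 15923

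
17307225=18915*915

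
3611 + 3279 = 6890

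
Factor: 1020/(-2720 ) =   -  2^(-3)*3^1 =-3/8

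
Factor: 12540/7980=7^( - 1 )*11^1=11/7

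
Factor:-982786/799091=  - 2^1*7^1*70199^1 * 799091^( - 1 )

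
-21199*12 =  - 254388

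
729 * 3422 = 2494638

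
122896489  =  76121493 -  - 46774996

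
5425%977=540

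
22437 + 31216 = 53653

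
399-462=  - 63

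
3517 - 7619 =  - 4102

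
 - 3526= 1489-5015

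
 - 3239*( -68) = 220252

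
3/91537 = 3/91537 = 0.00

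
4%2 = 0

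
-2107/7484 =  -2107/7484 = - 0.28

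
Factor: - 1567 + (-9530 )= - 11097 = - 3^4*137^1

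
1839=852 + 987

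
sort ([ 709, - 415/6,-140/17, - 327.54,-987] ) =[ - 987 , - 327.54, - 415/6, - 140/17,709]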